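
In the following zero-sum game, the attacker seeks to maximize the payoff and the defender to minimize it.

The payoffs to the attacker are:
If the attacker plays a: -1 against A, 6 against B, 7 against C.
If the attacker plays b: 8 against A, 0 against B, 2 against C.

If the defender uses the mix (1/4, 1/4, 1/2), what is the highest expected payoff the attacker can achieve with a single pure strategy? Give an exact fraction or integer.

a: (-1)·(1/4) + (6)·(1/4) + (7)·(1/2) = 19/4.
b: (8)·(1/4) + (0)·(1/4) + (2)·(1/2) = 3.
The best pure response is a with expected payoff 19/4.

19/4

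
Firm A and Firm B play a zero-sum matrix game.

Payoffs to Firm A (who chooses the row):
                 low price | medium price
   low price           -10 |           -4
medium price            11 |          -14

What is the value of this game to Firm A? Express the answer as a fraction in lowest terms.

-184/31

Row minima are -10 and -14, so Firm A's maximin is -10; column maxima are 11 and -4, so Firm B's minimax is -4. These differ, so the equilibrium is in mixed strategies.
Let Firm A play low price with probability p. Firm B is indifferent when −10p + 11(1−p) = −4p − 14(1−p), giving p = 25/31.
Let Firm B play low price with probability q. Firm A is indifferent when −10q − 4(1−q) = 11q − 14(1−q), giving q = 10/31.
The value is -10·(10/31) + (-4)·(21/31) = -184/31.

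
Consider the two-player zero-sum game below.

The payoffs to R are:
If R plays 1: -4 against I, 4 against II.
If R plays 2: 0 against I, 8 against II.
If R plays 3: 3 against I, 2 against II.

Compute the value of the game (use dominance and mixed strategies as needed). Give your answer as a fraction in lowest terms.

Row 1 is strictly dominated by row 2, so R never plays it.
The remaining 2×2 game on (2, 3) × (I, II) has no saddle point. Let R play 2 with probability p; indifference gives 3(1−p) = 8p + 2(1−p), so p = 1/9.
Similarly C's optimal q on I is 2/3, and the value is 0·(2/3) + (8)·(1/3) = 8/3.

8/3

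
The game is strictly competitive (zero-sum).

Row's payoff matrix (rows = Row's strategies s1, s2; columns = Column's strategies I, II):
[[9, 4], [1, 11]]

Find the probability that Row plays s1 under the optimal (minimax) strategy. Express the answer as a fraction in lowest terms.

Row minima are 4 and 1, so Row's maximin is 4; column maxima are 9 and 11, so Column's minimax is 9. These differ, so the equilibrium is in mixed strategies.
Let Row play s1 with probability p. Column is indifferent when 9p + (1−p) = 4p + 11(1−p), giving p = 2/3.

2/3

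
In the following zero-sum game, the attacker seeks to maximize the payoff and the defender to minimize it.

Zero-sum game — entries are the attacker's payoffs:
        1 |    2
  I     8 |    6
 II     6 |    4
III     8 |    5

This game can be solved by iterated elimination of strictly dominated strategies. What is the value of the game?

Row II is strictly dominated by row I (8>6, 6>4); eliminate II.
Column 1 is strictly dominated by 2 for the defender (6<8, 5<8); eliminate 1.
Row III is strictly dominated by row I (6>5); eliminate III.
Only (I, 2) remains, with payoff 6.

6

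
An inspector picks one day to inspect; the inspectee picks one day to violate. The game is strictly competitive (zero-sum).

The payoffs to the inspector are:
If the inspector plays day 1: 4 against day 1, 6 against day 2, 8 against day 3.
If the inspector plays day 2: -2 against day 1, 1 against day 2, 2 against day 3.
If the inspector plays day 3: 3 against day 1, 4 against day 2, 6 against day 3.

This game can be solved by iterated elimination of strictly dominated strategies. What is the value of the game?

4

Row day 2 is strictly dominated by row day 1 (4>-2, 6>1, 8>2); eliminate day 2.
Column day 3 is strictly dominated by day 1 for the inspectee (4<8, 3<6); eliminate day 3.
Row day 3 is strictly dominated by row day 1 (4>3, 6>4); eliminate day 3.
Column day 2 is strictly dominated by day 1 for the inspectee (4<6); eliminate day 2.
Only (day 1, day 1) remains, with payoff 4.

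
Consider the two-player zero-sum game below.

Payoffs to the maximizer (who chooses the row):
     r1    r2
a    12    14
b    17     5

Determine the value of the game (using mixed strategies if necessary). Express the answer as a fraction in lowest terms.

Row minima are 12 and 5, so the maximizer's maximin is 12; column maxima are 17 and 14, so the minimizer's minimax is 14. These differ, so the equilibrium is in mixed strategies.
Let the maximizer play a with probability p. The minimizer is indifferent when 12p + 17(1−p) = 14p + 5(1−p), giving p = 6/7.
Let the minimizer play r1 with probability q. The maximizer is indifferent when 12q + 14(1−q) = 17q + 5(1−q), giving q = 9/14.
The value is 12·(9/14) + (14)·(5/14) = 89/7.

89/7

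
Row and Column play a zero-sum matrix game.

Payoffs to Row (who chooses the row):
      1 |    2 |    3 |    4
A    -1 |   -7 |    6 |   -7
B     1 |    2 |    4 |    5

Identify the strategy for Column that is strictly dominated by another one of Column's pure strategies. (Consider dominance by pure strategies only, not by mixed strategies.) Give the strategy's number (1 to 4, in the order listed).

Column prefers columns that give Row less. Compare 3 with 1: -1 < 6, 1 < 4.
So 1 strictly dominates 3 for Column; 3 is strictly dominated.

3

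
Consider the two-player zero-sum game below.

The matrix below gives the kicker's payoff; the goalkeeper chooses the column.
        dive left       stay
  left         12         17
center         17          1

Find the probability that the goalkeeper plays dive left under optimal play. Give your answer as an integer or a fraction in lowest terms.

Row minima are 12 and 1, so the kicker's maximin is 12; column maxima are 17 and 17, so the goalkeeper's minimax is 17. These differ, so the equilibrium is in mixed strategies.
Let the goalkeeper play dive left with probability q. The kicker is indifferent when 12q + 17(1−q) = 17q + (1−q), giving q = 16/21.

16/21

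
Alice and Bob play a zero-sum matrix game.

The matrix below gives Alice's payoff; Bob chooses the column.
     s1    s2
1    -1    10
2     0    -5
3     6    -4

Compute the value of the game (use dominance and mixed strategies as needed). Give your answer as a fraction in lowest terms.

Row 2 is strictly dominated by row 3, so Alice never plays it.
The remaining 2×2 game on (1, 3) × (s1, s2) has no saddle point. Let Alice play 1 with probability p; indifference gives −p + 6(1−p) = 10p − 4(1−p), so p = 10/21.
Similarly Bob's optimal q on s1 is 2/3, and the value is -1·(2/3) + (10)·(1/3) = 8/3.

8/3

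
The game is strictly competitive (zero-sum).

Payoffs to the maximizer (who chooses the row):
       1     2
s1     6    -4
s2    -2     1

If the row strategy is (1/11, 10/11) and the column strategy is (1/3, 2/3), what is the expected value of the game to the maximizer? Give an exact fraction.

Against (1/3, 2/3), each row's expected payoff is s1: -2/3; s2: 0.
Taking the (1/11, 10/11)-weighted average: (1/11)·(-2/3) + (10/11)·(0) = -2/33.

-2/33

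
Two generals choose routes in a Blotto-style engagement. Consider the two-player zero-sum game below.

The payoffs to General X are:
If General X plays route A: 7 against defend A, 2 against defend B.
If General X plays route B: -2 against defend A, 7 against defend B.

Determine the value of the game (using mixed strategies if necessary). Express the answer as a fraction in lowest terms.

53/14

Row minima are 2 and -2, so General X's maximin is 2; column maxima are 7 and 7, so General Y's minimax is 7. These differ, so the equilibrium is in mixed strategies.
Let General X play route A with probability p. General Y is indifferent when 7p − 2(1−p) = 2p + 7(1−p), giving p = 9/14.
Let General Y play defend A with probability q. General X is indifferent when 7q + 2(1−q) = −2q + 7(1−q), giving q = 5/14.
The value is 7·(5/14) + (2)·(9/14) = 53/14.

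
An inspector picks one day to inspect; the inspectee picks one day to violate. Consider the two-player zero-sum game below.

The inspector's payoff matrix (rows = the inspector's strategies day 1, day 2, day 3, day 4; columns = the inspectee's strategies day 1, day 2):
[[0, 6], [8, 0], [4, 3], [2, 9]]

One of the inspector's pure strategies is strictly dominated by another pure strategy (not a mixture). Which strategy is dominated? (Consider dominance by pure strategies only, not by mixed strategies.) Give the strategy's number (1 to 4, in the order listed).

Compare day 1 with day 4: 2 > 0, 9 > 6.
So day 4 strictly dominates day 1 for the inspector; day 1 is strictly dominated.

1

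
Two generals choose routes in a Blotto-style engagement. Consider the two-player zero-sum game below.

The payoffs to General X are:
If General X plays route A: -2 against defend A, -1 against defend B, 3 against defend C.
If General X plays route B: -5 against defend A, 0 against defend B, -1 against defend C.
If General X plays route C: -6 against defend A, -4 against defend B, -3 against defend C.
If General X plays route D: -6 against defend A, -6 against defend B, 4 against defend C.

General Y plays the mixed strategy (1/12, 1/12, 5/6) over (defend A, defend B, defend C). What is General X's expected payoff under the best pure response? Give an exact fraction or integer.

route A: (-2)·(1/12) + (-1)·(1/12) + (3)·(5/6) = 9/4.
route B: (-5)·(1/12) + (0)·(1/12) + (-1)·(5/6) = -5/4.
route C: (-6)·(1/12) + (-4)·(1/12) + (-3)·(5/6) = -10/3.
route D: (-6)·(1/12) + (-6)·(1/12) + (4)·(5/6) = 7/3.
The best pure response is route D with expected payoff 7/3.

7/3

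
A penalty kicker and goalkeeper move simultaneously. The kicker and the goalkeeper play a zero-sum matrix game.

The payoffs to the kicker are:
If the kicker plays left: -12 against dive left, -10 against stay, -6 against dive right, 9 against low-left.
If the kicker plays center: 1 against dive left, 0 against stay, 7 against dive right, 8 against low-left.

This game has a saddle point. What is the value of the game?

Row minima: -12, 0 → the kicker's maximin is 0.
Column maxima: 1, 0, 7, 9 → the goalkeeper's minimax is 0.
They coincide at (center, stay), so the value is 0.

0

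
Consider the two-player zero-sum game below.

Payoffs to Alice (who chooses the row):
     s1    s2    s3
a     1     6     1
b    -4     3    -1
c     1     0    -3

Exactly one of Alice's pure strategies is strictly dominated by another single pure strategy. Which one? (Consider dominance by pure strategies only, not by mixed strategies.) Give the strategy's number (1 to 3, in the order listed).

Compare b with a: 1 > -4, 6 > 3, 1 > -1.
So a strictly dominates b for Alice; b is strictly dominated.

2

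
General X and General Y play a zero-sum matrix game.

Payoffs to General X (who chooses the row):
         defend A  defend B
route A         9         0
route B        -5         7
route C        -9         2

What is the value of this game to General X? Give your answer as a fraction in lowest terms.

Row route C is strictly dominated by row route B, so General X never plays it.
The remaining 2×2 game on (route A, route B) × (defend A, defend B) has no saddle point. Let General X play route A with probability p; indifference gives 9p − 5(1−p) = 7(1−p), so p = 4/7.
Similarly General Y's optimal q on defend A is 1/3, and the value is 9·(1/3) + (0)·(2/3) = 3.

3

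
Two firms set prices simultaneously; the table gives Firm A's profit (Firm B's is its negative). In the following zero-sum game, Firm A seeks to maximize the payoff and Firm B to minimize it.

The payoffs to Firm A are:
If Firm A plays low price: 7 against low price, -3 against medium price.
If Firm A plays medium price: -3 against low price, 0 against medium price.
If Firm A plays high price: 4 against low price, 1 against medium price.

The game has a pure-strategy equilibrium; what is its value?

Row minima: -3, -3, 1 → Firm A's maximin is 1.
Column maxima: 7, 1 → Firm B's minimax is 1.
They coincide at (high price, medium price), so the value is 1.

1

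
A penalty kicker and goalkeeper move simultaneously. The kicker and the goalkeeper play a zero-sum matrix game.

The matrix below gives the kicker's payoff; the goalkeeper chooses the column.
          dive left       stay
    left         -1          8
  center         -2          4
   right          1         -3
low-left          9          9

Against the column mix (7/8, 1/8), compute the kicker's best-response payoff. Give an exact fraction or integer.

left: (-1)·(7/8) + (8)·(1/8) = 1/8.
center: (-2)·(7/8) + (4)·(1/8) = -5/4.
right: (1)·(7/8) + (-3)·(1/8) = 1/2.
low-left: (9)·(7/8) + (9)·(1/8) = 9.
The best pure response is low-left with expected payoff 9.

9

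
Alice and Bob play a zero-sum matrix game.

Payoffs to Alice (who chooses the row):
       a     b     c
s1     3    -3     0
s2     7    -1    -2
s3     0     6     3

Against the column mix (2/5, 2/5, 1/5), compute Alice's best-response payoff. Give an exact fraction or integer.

s1: (3)·(2/5) + (-3)·(2/5) + (0)·(1/5) = 0.
s2: (7)·(2/5) + (-1)·(2/5) + (-2)·(1/5) = 2.
s3: (0)·(2/5) + (6)·(2/5) + (3)·(1/5) = 3.
The best pure response is s3 with expected payoff 3.

3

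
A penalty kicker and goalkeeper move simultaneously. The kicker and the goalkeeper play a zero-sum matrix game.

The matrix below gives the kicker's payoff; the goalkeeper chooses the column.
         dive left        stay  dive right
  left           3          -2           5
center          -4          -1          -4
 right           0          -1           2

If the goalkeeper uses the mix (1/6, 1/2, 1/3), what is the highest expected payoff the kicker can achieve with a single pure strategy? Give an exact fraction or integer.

7/6

left: (3)·(1/6) + (-2)·(1/2) + (5)·(1/3) = 7/6.
center: (-4)·(1/6) + (-1)·(1/2) + (-4)·(1/3) = -5/2.
right: (0)·(1/6) + (-1)·(1/2) + (2)·(1/3) = 1/6.
The best pure response is left with expected payoff 7/6.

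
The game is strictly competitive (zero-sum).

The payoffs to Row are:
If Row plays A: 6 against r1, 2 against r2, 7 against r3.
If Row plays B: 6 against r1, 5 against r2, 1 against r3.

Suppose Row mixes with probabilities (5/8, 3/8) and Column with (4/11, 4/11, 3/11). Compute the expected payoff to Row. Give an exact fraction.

Against (4/11, 4/11, 3/11), each row's expected payoff is A: 53/11; B: 47/11.
Taking the (5/8, 3/8)-weighted average: (5/8)·(53/11) + (3/8)·(47/11) = 203/44.

203/44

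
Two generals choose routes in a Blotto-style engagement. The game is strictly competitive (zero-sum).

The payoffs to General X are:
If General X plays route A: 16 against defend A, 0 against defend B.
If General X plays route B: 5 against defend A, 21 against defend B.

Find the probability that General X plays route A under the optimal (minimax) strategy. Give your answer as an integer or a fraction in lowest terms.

1/2

Row minima are 0 and 5, so General X's maximin is 5; column maxima are 16 and 21, so General Y's minimax is 16. These differ, so the equilibrium is in mixed strategies.
Let General X play route A with probability p. General Y is indifferent when 16p + 5(1−p) = 21(1−p), giving p = 1/2.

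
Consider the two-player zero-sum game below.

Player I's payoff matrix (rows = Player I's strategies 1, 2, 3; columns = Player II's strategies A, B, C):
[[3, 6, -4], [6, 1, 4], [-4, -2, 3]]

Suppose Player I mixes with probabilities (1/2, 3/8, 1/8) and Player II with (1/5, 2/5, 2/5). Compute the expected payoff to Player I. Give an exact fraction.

37/20

Against (1/5, 2/5, 2/5), each row's expected payoff is 1: 7/5; 2: 16/5; 3: -2/5.
Taking the (1/2, 3/8, 1/8)-weighted average: (1/2)·(7/5) + (3/8)·(16/5) + (1/8)·(-2/5) = 37/20.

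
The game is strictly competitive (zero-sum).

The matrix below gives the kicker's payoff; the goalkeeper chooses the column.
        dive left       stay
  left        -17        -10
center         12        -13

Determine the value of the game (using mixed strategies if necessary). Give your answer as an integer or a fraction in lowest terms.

Row minima are -17 and -13, so the kicker's maximin is -13; column maxima are 12 and -10, so the goalkeeper's minimax is -10. These differ, so the equilibrium is in mixed strategies.
Let the kicker play left with probability p. The goalkeeper is indifferent when −17p + 12(1−p) = −10p − 13(1−p), giving p = 25/32.
Let the goalkeeper play dive left with probability q. The kicker is indifferent when −17q − 10(1−q) = 12q − 13(1−q), giving q = 3/32.
The value is -17·(3/32) + (-10)·(29/32) = -341/32.

-341/32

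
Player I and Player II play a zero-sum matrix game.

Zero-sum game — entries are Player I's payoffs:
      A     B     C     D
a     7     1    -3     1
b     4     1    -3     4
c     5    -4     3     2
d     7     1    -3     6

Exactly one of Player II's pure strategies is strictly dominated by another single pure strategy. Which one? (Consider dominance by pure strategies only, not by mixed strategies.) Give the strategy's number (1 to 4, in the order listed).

1

Player II prefers columns that give Player I less. Compare A with B: 1 < 7, 1 < 4, -4 < 5, 1 < 7.
So B strictly dominates A for Player II; A is strictly dominated.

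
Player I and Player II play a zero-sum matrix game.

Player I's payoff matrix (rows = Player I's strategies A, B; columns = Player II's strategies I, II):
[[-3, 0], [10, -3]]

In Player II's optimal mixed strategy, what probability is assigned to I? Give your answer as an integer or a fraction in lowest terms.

Row minima are -3 and -3, so Player I's maximin is -3; column maxima are 10 and 0, so Player II's minimax is 0. These differ, so the equilibrium is in mixed strategies.
Let Player II play I with probability q. Player I is indifferent when −3q = 10q − 3(1−q), giving q = 3/16.

3/16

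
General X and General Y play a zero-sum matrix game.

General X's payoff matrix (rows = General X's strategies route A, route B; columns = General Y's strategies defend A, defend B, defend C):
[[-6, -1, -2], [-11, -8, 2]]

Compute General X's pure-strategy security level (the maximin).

The worst-case payoff for each row is route A: -6, route B: -11.
The best of these is -6.

-6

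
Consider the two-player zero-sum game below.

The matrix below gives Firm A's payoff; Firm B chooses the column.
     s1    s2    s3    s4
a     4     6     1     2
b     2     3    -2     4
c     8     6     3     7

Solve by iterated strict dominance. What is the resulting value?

Row b is strictly dominated by row c (8>2, 6>3, 3>-2, 7>4); eliminate b.
Column s4 is strictly dominated by s3 for Firm B (1<2, 3<7); eliminate s4.
Column s1 is strictly dominated by s3 for Firm B (1<4, 3<8); eliminate s1.
Column s2 is strictly dominated by s3 for Firm B (1<6, 3<6); eliminate s2.
Row a is strictly dominated by row c (3>1); eliminate a.
Only (c, s3) remains, with payoff 3.

3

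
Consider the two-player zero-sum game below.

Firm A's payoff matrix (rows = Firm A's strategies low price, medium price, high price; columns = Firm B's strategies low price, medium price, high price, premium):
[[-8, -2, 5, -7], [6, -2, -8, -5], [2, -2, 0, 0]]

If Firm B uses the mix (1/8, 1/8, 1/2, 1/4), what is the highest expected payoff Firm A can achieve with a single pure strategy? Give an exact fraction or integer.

low price: (-8)·(1/8) + (-2)·(1/8) + (5)·(1/2) + (-7)·(1/4) = -1/2.
medium price: (6)·(1/8) + (-2)·(1/8) + (-8)·(1/2) + (-5)·(1/4) = -19/4.
high price: (2)·(1/8) + (-2)·(1/8) + (0)·(1/2) + (0)·(1/4) = 0.
The best pure response is high price with expected payoff 0.

0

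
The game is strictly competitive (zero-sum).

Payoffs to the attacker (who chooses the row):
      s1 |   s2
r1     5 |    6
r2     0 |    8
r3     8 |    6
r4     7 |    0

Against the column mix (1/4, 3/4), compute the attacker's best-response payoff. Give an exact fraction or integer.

13/2

r1: (5)·(1/4) + (6)·(3/4) = 23/4.
r2: (0)·(1/4) + (8)·(3/4) = 6.
r3: (8)·(1/4) + (6)·(3/4) = 13/2.
r4: (7)·(1/4) + (0)·(3/4) = 7/4.
The best pure response is r3 with expected payoff 13/2.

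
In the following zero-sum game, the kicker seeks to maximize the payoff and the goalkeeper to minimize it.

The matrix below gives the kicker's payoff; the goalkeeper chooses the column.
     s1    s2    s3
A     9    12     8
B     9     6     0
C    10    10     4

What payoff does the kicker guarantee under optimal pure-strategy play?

8

Row minima: 8, 0, 4 → the kicker's maximin is 8.
Column maxima: 10, 12, 8 → the goalkeeper's minimax is 8.
They coincide at (A, s3), so the value is 8.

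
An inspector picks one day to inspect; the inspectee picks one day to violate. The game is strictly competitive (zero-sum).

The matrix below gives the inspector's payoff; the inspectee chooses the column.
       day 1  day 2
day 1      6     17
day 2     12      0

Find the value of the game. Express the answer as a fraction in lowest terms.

204/23

Row minima are 6 and 0, so the inspector's maximin is 6; column maxima are 12 and 17, so the inspectee's minimax is 12. These differ, so the equilibrium is in mixed strategies.
Let the inspector play day 1 with probability p. The inspectee is indifferent when 6p + 12(1−p) = 17p, giving p = 12/23.
Let the inspectee play day 1 with probability q. The inspector is indifferent when 6q + 17(1−q) = 12q, giving q = 17/23.
The value is 6·(17/23) + (17)·(6/23) = 204/23.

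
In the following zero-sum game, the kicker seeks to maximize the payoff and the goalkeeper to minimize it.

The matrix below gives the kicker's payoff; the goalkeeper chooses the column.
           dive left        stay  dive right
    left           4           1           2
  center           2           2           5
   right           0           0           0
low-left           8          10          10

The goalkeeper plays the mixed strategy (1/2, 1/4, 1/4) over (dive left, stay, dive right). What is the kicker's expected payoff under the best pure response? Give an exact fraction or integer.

left: (4)·(1/2) + (1)·(1/4) + (2)·(1/4) = 11/4.
center: (2)·(1/2) + (2)·(1/4) + (5)·(1/4) = 11/4.
right: (0)·(1/2) + (0)·(1/4) + (0)·(1/4) = 0.
low-left: (8)·(1/2) + (10)·(1/4) + (10)·(1/4) = 9.
The best pure response is low-left with expected payoff 9.

9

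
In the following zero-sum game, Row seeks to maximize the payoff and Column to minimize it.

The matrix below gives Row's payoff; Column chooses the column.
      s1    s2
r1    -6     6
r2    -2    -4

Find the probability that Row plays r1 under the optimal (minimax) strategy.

1/7

Row minima are -6 and -4, so Row's maximin is -4; column maxima are -2 and 6, so Column's minimax is -2. These differ, so the equilibrium is in mixed strategies.
Let Row play r1 with probability p. Column is indifferent when −6p − 2(1−p) = 6p − 4(1−p), giving p = 1/7.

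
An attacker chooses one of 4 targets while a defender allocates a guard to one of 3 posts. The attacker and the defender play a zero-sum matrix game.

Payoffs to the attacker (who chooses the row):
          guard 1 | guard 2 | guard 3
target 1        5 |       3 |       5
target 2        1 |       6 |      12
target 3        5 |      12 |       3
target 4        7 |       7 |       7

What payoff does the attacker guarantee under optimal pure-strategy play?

Row minima: 3, 1, 3, 7 → the attacker's maximin is 7.
Column maxima: 7, 12, 12 → the defender's minimax is 7.
They coincide at (target 4, guard 1), so the value is 7.

7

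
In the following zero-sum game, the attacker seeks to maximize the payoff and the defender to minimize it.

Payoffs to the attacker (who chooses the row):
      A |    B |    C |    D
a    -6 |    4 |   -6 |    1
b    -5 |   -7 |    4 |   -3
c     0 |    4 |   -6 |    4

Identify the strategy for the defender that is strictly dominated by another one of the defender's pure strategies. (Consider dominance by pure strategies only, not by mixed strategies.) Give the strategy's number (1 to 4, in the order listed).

The defender prefers columns that give the attacker less. Compare D with A: -6 < 1, -5 < -3, 0 < 4.
So A strictly dominates D for the defender; D is strictly dominated.

4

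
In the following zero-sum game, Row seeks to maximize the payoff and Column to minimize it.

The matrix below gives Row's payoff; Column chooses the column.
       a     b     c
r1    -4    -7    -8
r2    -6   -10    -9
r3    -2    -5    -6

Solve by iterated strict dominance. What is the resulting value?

-6

Column a is strictly dominated by b for Column (-7<-4, -10<-6, -5<-2); eliminate a.
Row r2 is strictly dominated by row r1 (-7>-10, -8>-9); eliminate r2.
Column b is strictly dominated by c for Column (-8<-7, -6<-5); eliminate b.
Row r1 is strictly dominated by row r3 (-6>-8); eliminate r1.
Only (r3, c) remains, with payoff -6.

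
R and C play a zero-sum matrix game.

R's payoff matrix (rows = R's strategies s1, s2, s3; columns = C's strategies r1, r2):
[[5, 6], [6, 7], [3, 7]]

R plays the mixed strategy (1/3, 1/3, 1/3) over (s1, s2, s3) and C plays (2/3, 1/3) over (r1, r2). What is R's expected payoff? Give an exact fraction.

16/3

Against (2/3, 1/3), each row's expected payoff is s1: 16/3; s2: 19/3; s3: 13/3.
Taking the (1/3, 1/3, 1/3)-weighted average: (1/3)·(16/3) + (1/3)·(19/3) + (1/3)·(13/3) = 16/3.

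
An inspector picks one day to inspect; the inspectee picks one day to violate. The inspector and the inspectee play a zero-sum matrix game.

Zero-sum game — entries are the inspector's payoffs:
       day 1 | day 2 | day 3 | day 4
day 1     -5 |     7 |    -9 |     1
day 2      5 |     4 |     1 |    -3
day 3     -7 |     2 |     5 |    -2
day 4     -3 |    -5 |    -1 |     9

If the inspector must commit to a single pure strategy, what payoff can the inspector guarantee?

The worst-case payoff for each row is day 1: -9, day 2: -3, day 3: -7, day 4: -5.
The best of these is -3.

-3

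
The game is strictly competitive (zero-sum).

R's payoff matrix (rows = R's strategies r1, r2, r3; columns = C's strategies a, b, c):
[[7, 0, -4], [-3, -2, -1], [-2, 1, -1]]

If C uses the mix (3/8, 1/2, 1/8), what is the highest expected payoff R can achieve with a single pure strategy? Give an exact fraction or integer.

17/8

r1: (7)·(3/8) + (0)·(1/2) + (-4)·(1/8) = 17/8.
r2: (-3)·(3/8) + (-2)·(1/2) + (-1)·(1/8) = -9/4.
r3: (-2)·(3/8) + (1)·(1/2) + (-1)·(1/8) = -3/8.
The best pure response is r1 with expected payoff 17/8.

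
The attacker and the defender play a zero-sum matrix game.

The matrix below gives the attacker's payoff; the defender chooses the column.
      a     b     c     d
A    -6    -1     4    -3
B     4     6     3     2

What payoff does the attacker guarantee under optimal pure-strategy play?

2

Row minima: -6, 2 → the attacker's maximin is 2.
Column maxima: 4, 6, 4, 2 → the defender's minimax is 2.
They coincide at (B, d), so the value is 2.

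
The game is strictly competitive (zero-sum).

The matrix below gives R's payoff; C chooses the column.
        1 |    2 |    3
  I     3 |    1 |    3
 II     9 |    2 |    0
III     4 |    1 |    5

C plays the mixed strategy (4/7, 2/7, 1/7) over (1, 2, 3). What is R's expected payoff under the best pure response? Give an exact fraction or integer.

I: (3)·(4/7) + (1)·(2/7) + (3)·(1/7) = 17/7.
II: (9)·(4/7) + (2)·(2/7) + (0)·(1/7) = 40/7.
III: (4)·(4/7) + (1)·(2/7) + (5)·(1/7) = 23/7.
The best pure response is II with expected payoff 40/7.

40/7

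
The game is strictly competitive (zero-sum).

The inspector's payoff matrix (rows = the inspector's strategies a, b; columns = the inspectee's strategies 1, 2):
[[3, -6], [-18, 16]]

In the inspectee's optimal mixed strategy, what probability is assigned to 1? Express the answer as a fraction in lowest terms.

Row minima are -6 and -18, so the inspector's maximin is -6; column maxima are 3 and 16, so the inspectee's minimax is 3. These differ, so the equilibrium is in mixed strategies.
Let the inspectee play 1 with probability q. The inspector is indifferent when 3q − 6(1−q) = −18q + 16(1−q), giving q = 22/43.

22/43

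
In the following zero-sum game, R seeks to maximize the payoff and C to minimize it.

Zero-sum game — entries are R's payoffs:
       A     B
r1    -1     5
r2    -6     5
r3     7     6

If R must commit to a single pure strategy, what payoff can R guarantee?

6

The worst-case payoff for each row is r1: -1, r2: -6, r3: 6.
The best of these is 6.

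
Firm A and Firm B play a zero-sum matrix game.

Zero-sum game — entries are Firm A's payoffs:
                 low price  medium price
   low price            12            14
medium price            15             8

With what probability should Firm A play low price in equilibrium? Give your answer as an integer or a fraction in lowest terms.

7/9

Row minima are 12 and 8, so Firm A's maximin is 12; column maxima are 15 and 14, so Firm B's minimax is 14. These differ, so the equilibrium is in mixed strategies.
Let Firm A play low price with probability p. Firm B is indifferent when 12p + 15(1−p) = 14p + 8(1−p), giving p = 7/9.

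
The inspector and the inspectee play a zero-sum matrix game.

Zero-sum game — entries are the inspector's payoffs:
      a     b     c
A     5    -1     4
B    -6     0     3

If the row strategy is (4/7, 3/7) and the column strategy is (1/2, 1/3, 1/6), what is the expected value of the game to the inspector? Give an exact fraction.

23/42

Against (1/2, 1/3, 1/6), each row's expected payoff is A: 17/6; B: -5/2.
Taking the (4/7, 3/7)-weighted average: (4/7)·(17/6) + (3/7)·(-5/2) = 23/42.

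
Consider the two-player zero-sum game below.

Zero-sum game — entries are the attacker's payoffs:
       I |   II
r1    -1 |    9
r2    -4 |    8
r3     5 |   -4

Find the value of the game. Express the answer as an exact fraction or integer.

Row r2 is strictly dominated by row r1, so the attacker never plays it.
The remaining 2×2 game on (r1, r3) × (I, II) has no saddle point. Let the attacker play r1 with probability p; indifference gives −p + 5(1−p) = 9p − 4(1−p), so p = 9/19.
Similarly the defender's optimal q on I is 13/19, and the value is -1·(13/19) + (9)·(6/19) = 41/19.

41/19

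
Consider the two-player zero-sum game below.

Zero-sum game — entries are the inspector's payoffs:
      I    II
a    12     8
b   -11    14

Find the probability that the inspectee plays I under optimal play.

6/29

Row minima are 8 and -11, so the inspector's maximin is 8; column maxima are 12 and 14, so the inspectee's minimax is 12. These differ, so the equilibrium is in mixed strategies.
Let the inspectee play I with probability q. The inspector is indifferent when 12q + 8(1−q) = −11q + 14(1−q), giving q = 6/29.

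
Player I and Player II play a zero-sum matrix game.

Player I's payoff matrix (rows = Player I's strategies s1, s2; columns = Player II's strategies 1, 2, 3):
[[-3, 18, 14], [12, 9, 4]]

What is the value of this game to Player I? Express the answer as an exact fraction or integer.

Column 2 is strictly dominated by 3 for Player II (it gives Player I more in every row).
The remaining 2×2 game on (s1, s2) × (1, 3) has no saddle point. Let Player I play s1 with probability p; indifference gives −3p + 12(1−p) = 14p + 4(1−p), so p = 8/25.
Similarly Player II's optimal q on 1 is 2/5, and the value is -3·(2/5) + (14)·(3/5) = 36/5.

36/5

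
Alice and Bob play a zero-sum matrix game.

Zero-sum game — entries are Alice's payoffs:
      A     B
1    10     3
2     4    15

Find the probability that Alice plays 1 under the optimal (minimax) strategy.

11/18

Row minima are 3 and 4, so Alice's maximin is 4; column maxima are 10 and 15, so Bob's minimax is 10. These differ, so the equilibrium is in mixed strategies.
Let Alice play 1 with probability p. Bob is indifferent when 10p + 4(1−p) = 3p + 15(1−p), giving p = 11/18.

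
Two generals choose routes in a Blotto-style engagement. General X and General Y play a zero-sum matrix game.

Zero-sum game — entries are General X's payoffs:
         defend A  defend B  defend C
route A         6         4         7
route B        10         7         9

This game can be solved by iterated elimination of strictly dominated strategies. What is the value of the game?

Row route A is strictly dominated by row route B (10>6, 7>4, 9>7); eliminate route A.
Column defend C is strictly dominated by defend B for General Y (7<9); eliminate defend C.
Column defend A is strictly dominated by defend B for General Y (7<10); eliminate defend A.
Only (route B, defend B) remains, with payoff 7.

7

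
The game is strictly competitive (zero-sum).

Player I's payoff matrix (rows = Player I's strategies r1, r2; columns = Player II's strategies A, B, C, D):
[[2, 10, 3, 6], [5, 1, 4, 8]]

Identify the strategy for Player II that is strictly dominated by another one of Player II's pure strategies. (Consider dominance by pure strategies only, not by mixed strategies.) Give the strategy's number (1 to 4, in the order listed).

4

Player II prefers columns that give Player I less. Compare D with A: 2 < 6, 5 < 8.
So A strictly dominates D for Player II; D is strictly dominated.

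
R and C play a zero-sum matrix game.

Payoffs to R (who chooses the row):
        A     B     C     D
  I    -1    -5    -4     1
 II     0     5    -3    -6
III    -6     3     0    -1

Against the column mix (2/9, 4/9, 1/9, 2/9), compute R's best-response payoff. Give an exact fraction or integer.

5/9

I: (-1)·(2/9) + (-5)·(4/9) + (-4)·(1/9) + (1)·(2/9) = -8/3.
II: (0)·(2/9) + (5)·(4/9) + (-3)·(1/9) + (-6)·(2/9) = 5/9.
III: (-6)·(2/9) + (3)·(4/9) + (0)·(1/9) + (-1)·(2/9) = -2/9.
The best pure response is II with expected payoff 5/9.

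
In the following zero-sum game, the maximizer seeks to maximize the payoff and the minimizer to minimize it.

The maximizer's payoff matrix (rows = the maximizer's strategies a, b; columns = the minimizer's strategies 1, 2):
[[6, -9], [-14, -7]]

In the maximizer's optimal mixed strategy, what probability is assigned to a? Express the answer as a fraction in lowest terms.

Row minima are -9 and -14, so the maximizer's maximin is -9; column maxima are 6 and -7, so the minimizer's minimax is -7. These differ, so the equilibrium is in mixed strategies.
Let the maximizer play a with probability p. The minimizer is indifferent when 6p − 14(1−p) = −9p − 7(1−p), giving p = 7/22.

7/22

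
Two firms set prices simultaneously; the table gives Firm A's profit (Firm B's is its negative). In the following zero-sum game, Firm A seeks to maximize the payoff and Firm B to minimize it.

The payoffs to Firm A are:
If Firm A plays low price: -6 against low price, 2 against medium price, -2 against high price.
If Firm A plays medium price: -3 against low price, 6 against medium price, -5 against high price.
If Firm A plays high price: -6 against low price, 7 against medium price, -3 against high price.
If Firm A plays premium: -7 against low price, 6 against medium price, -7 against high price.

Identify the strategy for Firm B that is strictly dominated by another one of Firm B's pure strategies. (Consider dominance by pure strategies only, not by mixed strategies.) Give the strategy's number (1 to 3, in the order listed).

Firm B prefers columns that give Firm A less. Compare medium price with low price: -6 < 2, -3 < 6, -6 < 7, -7 < 6.
So low price strictly dominates medium price for Firm B; medium price is strictly dominated.

2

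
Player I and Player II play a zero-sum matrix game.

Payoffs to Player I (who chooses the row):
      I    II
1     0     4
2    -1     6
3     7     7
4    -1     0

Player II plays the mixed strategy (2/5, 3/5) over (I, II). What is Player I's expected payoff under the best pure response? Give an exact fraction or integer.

1: (0)·(2/5) + (4)·(3/5) = 12/5.
2: (-1)·(2/5) + (6)·(3/5) = 16/5.
3: (7)·(2/5) + (7)·(3/5) = 7.
4: (-1)·(2/5) + (0)·(3/5) = -2/5.
The best pure response is 3 with expected payoff 7.

7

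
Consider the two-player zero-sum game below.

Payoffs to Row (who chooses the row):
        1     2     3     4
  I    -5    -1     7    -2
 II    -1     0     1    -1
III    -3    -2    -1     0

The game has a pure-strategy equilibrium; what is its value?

Row minima: -5, -1, -3 → Row's maximin is -1.
Column maxima: -1, 0, 7, 0 → Column's minimax is -1.
They coincide at (II, 1), so the value is -1.

-1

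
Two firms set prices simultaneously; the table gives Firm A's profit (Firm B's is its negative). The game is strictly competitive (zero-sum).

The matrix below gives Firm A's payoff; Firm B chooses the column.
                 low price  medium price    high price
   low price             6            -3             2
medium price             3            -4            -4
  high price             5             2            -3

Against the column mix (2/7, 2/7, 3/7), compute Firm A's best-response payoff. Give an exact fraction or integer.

low price: (6)·(2/7) + (-3)·(2/7) + (2)·(3/7) = 12/7.
medium price: (3)·(2/7) + (-4)·(2/7) + (-4)·(3/7) = -2.
high price: (5)·(2/7) + (2)·(2/7) + (-3)·(3/7) = 5/7.
The best pure response is low price with expected payoff 12/7.

12/7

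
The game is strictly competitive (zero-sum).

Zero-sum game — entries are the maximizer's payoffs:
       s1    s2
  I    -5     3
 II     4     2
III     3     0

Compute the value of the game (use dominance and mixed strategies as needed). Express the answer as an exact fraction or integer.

11/5

Row III is strictly dominated by row II, so the maximizer never plays it.
The remaining 2×2 game on (I, II) × (s1, s2) has no saddle point. Let the maximizer play I with probability p; indifference gives −5p + 4(1−p) = 3p + 2(1−p), so p = 1/5.
Similarly the minimizer's optimal q on s1 is 1/10, and the value is -5·(1/10) + (3)·(9/10) = 11/5.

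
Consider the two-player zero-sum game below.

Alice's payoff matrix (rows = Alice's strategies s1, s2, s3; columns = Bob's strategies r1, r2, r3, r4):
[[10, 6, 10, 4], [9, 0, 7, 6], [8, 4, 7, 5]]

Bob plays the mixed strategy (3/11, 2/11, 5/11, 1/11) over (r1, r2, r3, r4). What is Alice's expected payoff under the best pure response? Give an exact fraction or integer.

96/11

s1: (10)·(3/11) + (6)·(2/11) + (10)·(5/11) + (4)·(1/11) = 96/11.
s2: (9)·(3/11) + (0)·(2/11) + (7)·(5/11) + (6)·(1/11) = 68/11.
s3: (8)·(3/11) + (4)·(2/11) + (7)·(5/11) + (5)·(1/11) = 72/11.
The best pure response is s1 with expected payoff 96/11.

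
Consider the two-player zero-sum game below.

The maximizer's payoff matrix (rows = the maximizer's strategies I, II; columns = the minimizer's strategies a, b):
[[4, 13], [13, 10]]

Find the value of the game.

43/4

Row minima are 4 and 10, so the maximizer's maximin is 10; column maxima are 13 and 13, so the minimizer's minimax is 13. These differ, so the equilibrium is in mixed strategies.
Let the maximizer play I with probability p. The minimizer is indifferent when 4p + 13(1−p) = 13p + 10(1−p), giving p = 1/4.
Let the minimizer play a with probability q. The maximizer is indifferent when 4q + 13(1−q) = 13q + 10(1−q), giving q = 1/4.
The value is 4·(1/4) + (13)·(3/4) = 43/4.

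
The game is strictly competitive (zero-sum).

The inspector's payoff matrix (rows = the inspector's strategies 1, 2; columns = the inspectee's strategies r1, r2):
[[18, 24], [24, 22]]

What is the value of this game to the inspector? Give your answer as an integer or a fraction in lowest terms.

Row minima are 18 and 22, so the inspector's maximin is 22; column maxima are 24 and 24, so the inspectee's minimax is 24. These differ, so the equilibrium is in mixed strategies.
Let the inspector play 1 with probability p. The inspectee is indifferent when 18p + 24(1−p) = 24p + 22(1−p), giving p = 1/4.
Let the inspectee play r1 with probability q. The inspector is indifferent when 18q + 24(1−q) = 24q + 22(1−q), giving q = 1/4.
The value is 18·(1/4) + (24)·(3/4) = 45/2.

45/2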